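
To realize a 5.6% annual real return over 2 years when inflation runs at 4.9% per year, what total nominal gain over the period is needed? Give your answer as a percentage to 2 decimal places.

22.71%

Required annual nominal rate: (1+5.6%)(1+4.9%) − 1 = 10.7744%.
Cumulative over 2 years: (1 + 0.107744)^2 − 1 ≈ 0.22710.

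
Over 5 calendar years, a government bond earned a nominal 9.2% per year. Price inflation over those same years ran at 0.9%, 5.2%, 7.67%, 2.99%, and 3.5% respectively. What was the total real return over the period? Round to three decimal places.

27.461%

Cumulative inflation factor: 1.009 × 1.052 × 1.0767 × 1.0299 × 1.035 ≈ 1.21825.
Nominal growth factor: 1.55279. Real growth factor = 1.55279 / 1.21825 ≈ 1.27461.
Total real return ≈ 27.4607%.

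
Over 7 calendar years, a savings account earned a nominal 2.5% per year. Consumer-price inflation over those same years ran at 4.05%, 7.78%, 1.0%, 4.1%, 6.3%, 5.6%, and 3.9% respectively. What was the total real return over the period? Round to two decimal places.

-13.56%

Cumulative inflation factor: 1.0405 × 1.0778 × 1.010 × 1.041 × 1.063 × 1.056 × 1.039 ≈ 1.37520.
Nominal growth factor: 1.18869. Real growth factor = 1.18869 / 1.37520 ≈ 0.86437.
Total real return ≈ -13.5625%.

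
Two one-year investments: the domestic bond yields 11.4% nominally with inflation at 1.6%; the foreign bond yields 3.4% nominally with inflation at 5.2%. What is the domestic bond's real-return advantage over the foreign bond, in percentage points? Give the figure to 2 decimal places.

11.36

The domestic bond real return: 1.114/1.016 − 1 = 9.646%.
The foreign bond real return: 1.034/1.052 − 1 = -1.711%.
Difference: 9.646 − (-1.711) = 11.357 pp.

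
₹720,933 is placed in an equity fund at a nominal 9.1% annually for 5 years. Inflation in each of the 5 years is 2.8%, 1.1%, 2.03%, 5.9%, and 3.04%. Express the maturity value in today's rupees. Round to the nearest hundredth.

Nominal value at maturity: ₹720,933 × (1 + 9.1%)^5 ≈ ₹1,114,342.41.
Price-level factor over 5 years: 1.028 × 1.011 × 1.0203 × 1.059 × 1.0304 ≈ 1.1571081887.
Dividing the nominal maturity value by the price-level factor gives the value in today's money.

₹963,040.81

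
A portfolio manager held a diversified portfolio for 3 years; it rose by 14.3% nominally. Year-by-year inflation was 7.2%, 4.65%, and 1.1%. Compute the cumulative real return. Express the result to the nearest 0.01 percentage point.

0.78%

Cumulative inflation factor: 1.072 × 1.0465 × 1.011 ≈ 1.13419.
Nominal growth factor: 1.14300. Real growth factor = 1.14300 / 1.13419 ≈ 1.00777.
Total real return ≈ 0.7769%.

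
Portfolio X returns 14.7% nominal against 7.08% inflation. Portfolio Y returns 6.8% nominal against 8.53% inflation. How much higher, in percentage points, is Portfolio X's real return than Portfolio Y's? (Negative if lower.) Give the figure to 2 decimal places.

Portfolio X real return: 1.147/1.0708 − 1 = 7.116%.
Portfolio Y real return: 1.068/1.0853 − 1 = -1.594%.
Difference: 7.116 − (-1.594) = 8.710 pp.

8.71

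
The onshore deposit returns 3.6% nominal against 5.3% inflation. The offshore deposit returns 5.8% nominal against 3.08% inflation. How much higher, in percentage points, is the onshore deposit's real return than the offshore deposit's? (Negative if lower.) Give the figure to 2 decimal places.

The onshore deposit real return: 1.036/1.053 − 1 = -1.614%.
The offshore deposit real return: 1.058/1.0308 − 1 = 2.639%.
Difference: -1.614 − 2.639 = -4.253 pp.

-4.25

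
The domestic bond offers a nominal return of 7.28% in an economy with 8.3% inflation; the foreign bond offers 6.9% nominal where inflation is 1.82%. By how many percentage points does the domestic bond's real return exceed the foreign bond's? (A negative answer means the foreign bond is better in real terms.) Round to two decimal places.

The domestic bond real return: 1.0728/1.083 − 1 = -0.942%.
The foreign bond real return: 1.069/1.0182 − 1 = 4.989%.
Difference: -0.942 − 4.989 = -5.931 pp.

-5.93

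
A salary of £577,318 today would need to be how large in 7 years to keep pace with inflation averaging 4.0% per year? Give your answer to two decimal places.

£759,711.10

Cumulative price-level factor: (1+4.0%)^7 ≈ 1.3159317792.
Multiplying £577,318 by the price-level factor gives the future nominal sum.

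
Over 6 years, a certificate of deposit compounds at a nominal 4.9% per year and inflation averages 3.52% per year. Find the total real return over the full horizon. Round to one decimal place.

The annual real rate is (1+4.9%)/(1+3.52%) − 1 = 1.3331%.
Compounded over 6 years: (1 + 0.013331)^6 − 1 ≈ 0.08270.

8.3%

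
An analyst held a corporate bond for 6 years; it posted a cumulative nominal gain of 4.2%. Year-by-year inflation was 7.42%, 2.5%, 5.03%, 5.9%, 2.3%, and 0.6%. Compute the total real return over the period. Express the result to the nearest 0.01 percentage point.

Cumulative inflation factor: 1.0742 × 1.025 × 1.0503 × 1.059 × 1.023 × 1.006 ≈ 1.26035.
Nominal growth factor: 1.04200. Real growth factor = 1.04200 / 1.26035 ≈ 0.82675.
Total real return ≈ -17.3247%.

-17.32%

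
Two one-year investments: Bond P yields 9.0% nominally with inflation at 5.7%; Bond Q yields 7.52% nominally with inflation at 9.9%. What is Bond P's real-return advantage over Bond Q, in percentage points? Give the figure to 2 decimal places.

5.29

Bond P real return: 1.090/1.057 − 1 = 3.122%.
Bond Q real return: 1.0752/1.099 − 1 = -2.166%.
Difference: 3.122 − (-2.166) = 5.288 pp.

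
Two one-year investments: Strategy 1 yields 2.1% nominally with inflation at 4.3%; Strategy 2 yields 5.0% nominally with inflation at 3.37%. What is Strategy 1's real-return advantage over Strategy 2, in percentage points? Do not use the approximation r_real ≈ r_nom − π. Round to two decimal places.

Strategy 1 real return: 1.021/1.043 − 1 = -2.109%.
Strategy 2 real return: 1.050/1.0337 − 1 = 1.577%.
Difference: -2.109 − 1.577 = -3.686 pp.

-3.69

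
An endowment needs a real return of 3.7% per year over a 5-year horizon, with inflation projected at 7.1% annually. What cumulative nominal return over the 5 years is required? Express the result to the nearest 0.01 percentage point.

68.98%

Required annual nominal rate: (1+3.7%)(1+7.1%) − 1 = 11.0627%.
Cumulative over 5 years: (1 + 0.110627)^5 − 1 ≈ 0.68982.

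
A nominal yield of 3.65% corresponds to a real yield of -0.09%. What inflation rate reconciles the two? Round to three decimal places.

From (1+r_nom) = (1+r_real)(1+π), we get 1+π = (1 + 3.65%)/(1 − 0.09%) = 1.0365/0.9991 ≈ 1.03743.
So π ≈ 3.7434%.

3.743%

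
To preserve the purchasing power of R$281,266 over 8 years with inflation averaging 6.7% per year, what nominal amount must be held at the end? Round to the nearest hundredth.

Cumulative price-level factor: (1+6.7%)^8 ≈ 1.6800234952.
The nominal amount required is R$281,266 scaled up by that factor.

R$472,533.49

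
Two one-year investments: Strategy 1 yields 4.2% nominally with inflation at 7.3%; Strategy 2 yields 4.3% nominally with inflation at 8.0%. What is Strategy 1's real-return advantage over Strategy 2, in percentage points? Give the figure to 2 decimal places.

Strategy 1 real return: 1.042/1.073 − 1 = -2.889%.
Strategy 2 real return: 1.043/1.080 − 1 = -3.426%.
Difference: -2.889 − (-3.426) = 0.537 pp.

0.54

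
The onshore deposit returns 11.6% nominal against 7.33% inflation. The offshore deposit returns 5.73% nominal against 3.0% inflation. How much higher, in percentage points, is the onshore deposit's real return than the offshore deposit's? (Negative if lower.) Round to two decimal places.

The onshore deposit real return: 1.116/1.0733 − 1 = 3.978%.
The offshore deposit real return: 1.0573/1.030 − 1 = 2.650%.
Difference: 3.978 − 2.650 = 1.328 pp.

1.33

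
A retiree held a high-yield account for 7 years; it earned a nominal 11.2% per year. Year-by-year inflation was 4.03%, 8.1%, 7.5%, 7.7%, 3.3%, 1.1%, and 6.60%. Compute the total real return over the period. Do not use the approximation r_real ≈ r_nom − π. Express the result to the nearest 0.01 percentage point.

45.05%

Cumulative inflation factor: 1.0403 × 1.081 × 1.075 × 1.077 × 1.033 × 1.011 × 1.0660 ≈ 1.44950.
Nominal growth factor: 2.10249. Real growth factor = 2.10249 / 1.44950 ≈ 1.45050.
Total real return ≈ 45.0495%.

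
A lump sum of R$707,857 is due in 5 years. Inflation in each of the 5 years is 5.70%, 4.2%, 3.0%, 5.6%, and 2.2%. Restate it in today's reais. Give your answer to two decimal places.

R$578,163.65

Price-level factor over 5 years: 1.0570 × 1.042 × 1.030 × 1.056 × 1.022 ≈ 1.2243194389.
Purchasing power today: R$707,857 divided by that factor.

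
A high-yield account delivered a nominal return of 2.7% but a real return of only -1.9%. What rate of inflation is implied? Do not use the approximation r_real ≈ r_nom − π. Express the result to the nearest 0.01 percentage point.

4.69%

From (1+r_nom) = (1+r_real)(1+π), we get 1+π = (1 + 2.7%)/(1 − 1.9%) = 1.027/0.981 ≈ 1.04689.
So π ≈ 4.6891%.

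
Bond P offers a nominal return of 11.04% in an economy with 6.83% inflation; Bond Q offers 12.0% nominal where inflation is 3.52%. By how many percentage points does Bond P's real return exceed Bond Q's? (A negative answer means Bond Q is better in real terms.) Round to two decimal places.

Bond P real return: 1.1104/1.0683 − 1 = 3.941%.
Bond Q real return: 1.120/1.0352 − 1 = 8.192%.
Difference: 3.941 − 8.192 = -4.251 pp.

-4.25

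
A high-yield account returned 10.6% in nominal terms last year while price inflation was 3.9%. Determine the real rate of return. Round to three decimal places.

6.449%

Real return via the Fisher equation: (1 + 10.6%)/(1 + 3.9%) − 1 = 1.106/1.039 − 1 ≈ 0.06449.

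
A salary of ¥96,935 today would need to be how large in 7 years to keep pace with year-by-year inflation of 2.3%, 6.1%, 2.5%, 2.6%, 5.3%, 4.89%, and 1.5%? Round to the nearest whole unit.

Cumulative price-level factor: 1.023 × 1.061 × 1.025 × 1.026 × 1.053 × 1.0489 × 1.015 ≈ 1.2796486494.
Multiplying ¥96,935 by the price-level factor gives the future nominal sum.

¥124,043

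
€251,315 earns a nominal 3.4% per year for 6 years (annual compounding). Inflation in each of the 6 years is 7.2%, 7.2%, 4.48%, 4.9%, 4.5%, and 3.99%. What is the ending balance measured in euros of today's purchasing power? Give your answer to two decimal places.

Nominal value at maturity: €251,315 × (1 + 3.4%)^6 ≈ €307,143.72.
Price-level factor over 6 years: 1.072 × 1.072 × 1.0448 × 1.049 × 1.045 × 1.0399 ≈ 1.3686931430.
Dividing the nominal maturity value by the price-level factor gives the value in today's money.

€224,406.56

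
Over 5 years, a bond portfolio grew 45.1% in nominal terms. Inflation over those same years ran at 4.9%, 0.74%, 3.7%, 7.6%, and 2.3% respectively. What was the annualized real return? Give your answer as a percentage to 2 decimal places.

3.76%

Cumulative inflation factor: 1.049 × 1.0074 × 1.037 × 1.076 × 1.023 ≈ 1.20627.
Nominal growth factor: 1.45100. Real growth factor = 1.45100 / 1.20627 ≈ 1.20288.
Annualized: 1.20288^(1/5) − 1 ≈ 0.03764.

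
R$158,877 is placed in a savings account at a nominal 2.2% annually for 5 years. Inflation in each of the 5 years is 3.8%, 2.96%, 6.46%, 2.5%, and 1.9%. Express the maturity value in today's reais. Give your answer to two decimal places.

R$149,061.37

Nominal value at maturity: R$158,877 × (1 + 2.2%)^5 ≈ R$177,139.54.
Price-level factor over 5 years: 1.038 × 1.0296 × 1.0646 × 1.025 × 1.019 ≈ 1.1883664948.
Dividing the nominal maturity value by the price-level factor gives the value in today's money.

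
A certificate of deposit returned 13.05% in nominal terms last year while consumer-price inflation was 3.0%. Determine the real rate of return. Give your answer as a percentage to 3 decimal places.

Real return via the Fisher equation: (1 + 13.05%)/(1 + 3.0%) − 1 = 1.1305/1.030 − 1 ≈ 0.09757.

9.757%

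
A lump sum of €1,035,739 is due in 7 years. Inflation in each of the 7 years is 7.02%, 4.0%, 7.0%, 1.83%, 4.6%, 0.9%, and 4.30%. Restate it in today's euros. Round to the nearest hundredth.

Price-level factor over 7 years: 1.0702 × 1.040 × 1.070 × 1.0183 × 1.046 × 1.009 × 1.0430 ≈ 1.3349498983.
Purchasing power today: €1,035,739 divided by that factor.

€775,863.57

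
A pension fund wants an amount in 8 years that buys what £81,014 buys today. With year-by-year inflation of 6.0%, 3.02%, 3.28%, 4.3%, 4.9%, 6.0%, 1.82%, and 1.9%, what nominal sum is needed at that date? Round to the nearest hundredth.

£109,945.30

Cumulative price-level factor: 1.060 × 1.0302 × 1.0328 × 1.043 × 1.049 × 1.060 × 1.0182 × 1.019 ≈ 1.3571147748.
The nominal amount required is £81,014 scaled up by that factor.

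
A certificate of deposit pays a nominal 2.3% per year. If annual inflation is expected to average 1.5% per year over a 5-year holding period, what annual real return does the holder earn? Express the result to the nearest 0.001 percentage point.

With constant rates the annual real return is the same each year: (1+2.3%)/(1+1.5%) − 1 = 0.00788.

0.788%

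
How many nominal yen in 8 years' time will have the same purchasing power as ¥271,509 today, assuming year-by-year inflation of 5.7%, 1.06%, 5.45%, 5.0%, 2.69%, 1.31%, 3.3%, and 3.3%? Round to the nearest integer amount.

Cumulative price-level factor: 1.057 × 1.0106 × 1.0545 × 1.050 × 1.0269 × 1.0131 × 1.033 × 1.033 ≈ 1.3130198043.
Multiplying ¥271,509 by the price-level factor gives the future nominal sum.

¥356,497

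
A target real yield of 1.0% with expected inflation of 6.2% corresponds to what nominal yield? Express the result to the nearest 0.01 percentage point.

7.26%

By the Fisher equation, 1 + r_nom = (1 + 1.0%)(1 + 6.2%) = 1.010 × 1.062 = 1.07262.
So r_nom = 7.262%.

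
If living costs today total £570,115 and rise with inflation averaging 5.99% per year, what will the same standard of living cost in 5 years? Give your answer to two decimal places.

Cumulative price-level factor: (1+5.99%)^5 ≈ 1.3375944582.
The nominal amount required is £570,115 scaled up by that factor.

£762,582.66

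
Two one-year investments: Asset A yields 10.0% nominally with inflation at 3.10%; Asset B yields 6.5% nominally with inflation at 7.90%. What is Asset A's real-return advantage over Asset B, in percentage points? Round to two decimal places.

Asset A real return: 1.100/1.0310 − 1 = 6.693%.
Asset B real return: 1.065/1.0790 − 1 = -1.297%.
Difference: 6.693 − (-1.297) = 7.990 pp.

7.99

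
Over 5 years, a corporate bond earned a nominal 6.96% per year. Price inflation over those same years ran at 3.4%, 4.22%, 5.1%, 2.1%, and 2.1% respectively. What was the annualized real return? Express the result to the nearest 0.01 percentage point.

Cumulative inflation factor: 1.034 × 1.0422 × 1.051 × 1.021 × 1.021 ≈ 1.18066.
Nominal growth factor: 1.39993. Real growth factor = 1.39993 / 1.18066 ≈ 1.18572.
Annualized: 1.18572^(1/5) − 1 ≈ 0.03466.

3.47%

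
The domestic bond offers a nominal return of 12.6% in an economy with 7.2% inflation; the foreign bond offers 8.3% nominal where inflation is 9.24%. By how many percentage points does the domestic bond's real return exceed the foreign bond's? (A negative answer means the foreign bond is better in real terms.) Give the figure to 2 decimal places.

5.90

The domestic bond real return: 1.126/1.072 − 1 = 5.037%.
The foreign bond real return: 1.083/1.0924 − 1 = -0.860%.
Difference: 5.037 − (-0.860) = 5.897 pp.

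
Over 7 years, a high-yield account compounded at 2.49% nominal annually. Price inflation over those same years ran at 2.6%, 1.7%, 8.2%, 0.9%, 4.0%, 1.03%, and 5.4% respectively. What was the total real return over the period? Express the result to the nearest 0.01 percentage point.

Cumulative inflation factor: 1.026 × 1.017 × 1.082 × 1.009 × 1.040 × 1.0103 × 1.054 ≈ 1.26157.
Nominal growth factor: 1.18787. Real growth factor = 1.18787 / 1.26157 ≈ 0.94158.
Total real return ≈ -5.8415%.

-5.84%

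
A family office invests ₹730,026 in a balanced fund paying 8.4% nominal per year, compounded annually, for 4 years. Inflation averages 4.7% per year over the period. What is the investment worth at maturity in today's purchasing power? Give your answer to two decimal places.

Nominal value at maturity: ₹730,026 × (1 + 8.4%)^4 ≈ ₹1,007,988.22.
Price-level factor over 4 years: (1 + 4.7%)^4 ≈ 1.2016741717.
Dividing the nominal maturity value by the price-level factor gives the value in today's money.

₹838,819.91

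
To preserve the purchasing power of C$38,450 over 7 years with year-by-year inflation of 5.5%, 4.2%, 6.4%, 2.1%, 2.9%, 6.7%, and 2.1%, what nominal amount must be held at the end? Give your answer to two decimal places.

Cumulative price-level factor: 1.055 × 1.042 × 1.064 × 1.021 × 1.029 × 1.067 × 1.021 ≈ 1.3387302749.
The nominal amount required is C$38,450 scaled up by that factor.

C$51,474.18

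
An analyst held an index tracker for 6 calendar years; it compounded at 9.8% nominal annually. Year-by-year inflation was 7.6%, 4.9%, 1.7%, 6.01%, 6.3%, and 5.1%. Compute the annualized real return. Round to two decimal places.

4.32%

Cumulative inflation factor: 1.076 × 1.049 × 1.017 × 1.0601 × 1.063 × 1.051 ≈ 1.35954.
Nominal growth factor: 1.75232. Real growth factor = 1.75232 / 1.35954 ≈ 1.28891.
Annualized: 1.28891^(1/6) − 1 ≈ 0.04321.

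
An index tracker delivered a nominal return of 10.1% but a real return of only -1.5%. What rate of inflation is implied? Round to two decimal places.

From (1+r_nom) = (1+r_real)(1+π), we get 1+π = (1 + 10.1%)/(1 − 1.5%) = 1.101/0.985 ≈ 1.11777.
So π ≈ 11.7766%.

11.78%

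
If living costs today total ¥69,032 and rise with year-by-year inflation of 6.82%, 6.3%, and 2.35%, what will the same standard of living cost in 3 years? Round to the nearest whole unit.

Cumulative price-level factor: 1.0682 × 1.063 × 1.0235 = 1.1621807701.
The nominal amount required is ¥69,032 scaled up by that factor.

¥80,228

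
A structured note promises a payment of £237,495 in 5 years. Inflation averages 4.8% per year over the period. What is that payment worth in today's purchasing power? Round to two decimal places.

£187,865.94

Price-level factor over 5 years: (1 + 4.8%)^5 ≈ 1.2641727169.
Purchasing power today: £237,495 divided by that factor.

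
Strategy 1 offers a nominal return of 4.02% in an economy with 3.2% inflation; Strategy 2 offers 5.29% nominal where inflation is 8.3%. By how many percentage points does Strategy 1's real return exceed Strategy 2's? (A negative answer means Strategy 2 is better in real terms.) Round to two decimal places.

3.57

Strategy 1 real return: 1.0402/1.032 − 1 = 0.795%.
Strategy 2 real return: 1.0529/1.083 − 1 = -2.779%.
Difference: 0.795 − (-2.779) = 3.574 pp.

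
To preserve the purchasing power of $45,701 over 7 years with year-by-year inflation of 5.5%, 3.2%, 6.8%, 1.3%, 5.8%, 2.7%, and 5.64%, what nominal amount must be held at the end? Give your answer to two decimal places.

$61,790.69

Cumulative price-level factor: 1.055 × 1.032 × 1.068 × 1.013 × 1.058 × 1.027 × 1.0564 ≈ 1.3520643405.
Multiplying $45,701 by the price-level factor gives the future nominal sum.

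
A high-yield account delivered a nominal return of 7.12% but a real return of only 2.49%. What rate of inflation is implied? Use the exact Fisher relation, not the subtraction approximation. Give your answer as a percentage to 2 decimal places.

4.52%

From (1+r_nom) = (1+r_real)(1+π), we get 1+π = (1 + 7.12%)/(1 + 2.49%) = 1.0712/1.0249 ≈ 1.04518.
So π ≈ 4.5175%.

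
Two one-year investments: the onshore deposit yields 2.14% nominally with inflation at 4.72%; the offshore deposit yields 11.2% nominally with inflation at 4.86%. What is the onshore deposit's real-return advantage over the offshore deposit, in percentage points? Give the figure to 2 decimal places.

-8.51

The onshore deposit real return: 1.0214/1.0472 − 1 = -2.464%.
The offshore deposit real return: 1.112/1.0486 − 1 = 6.046%.
Difference: -2.464 − 6.046 = -8.510 pp.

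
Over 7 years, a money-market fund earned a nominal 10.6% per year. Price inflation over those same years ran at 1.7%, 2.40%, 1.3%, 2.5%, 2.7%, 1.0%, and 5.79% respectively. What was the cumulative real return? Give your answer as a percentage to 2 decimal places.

70.61%

Cumulative inflation factor: 1.017 × 1.0240 × 1.013 × 1.025 × 1.027 × 1.010 × 1.0579 ≈ 1.18656.
Nominal growth factor: 2.02435. Real growth factor = 2.02435 / 1.18656 ≈ 1.70606.
Total real return ≈ 70.6064%.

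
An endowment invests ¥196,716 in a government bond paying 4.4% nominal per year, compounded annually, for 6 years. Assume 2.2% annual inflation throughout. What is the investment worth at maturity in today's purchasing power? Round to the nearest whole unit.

Nominal value at maturity: ¥196,716 × (1 + 4.4%)^6 ≈ ¥254,708.
Price-level factor over 6 years: (1 + 2.2%)^6 ≈ 1.1394765049.
Dividing the nominal maturity value by the price-level factor gives the value in today's money.

¥223,531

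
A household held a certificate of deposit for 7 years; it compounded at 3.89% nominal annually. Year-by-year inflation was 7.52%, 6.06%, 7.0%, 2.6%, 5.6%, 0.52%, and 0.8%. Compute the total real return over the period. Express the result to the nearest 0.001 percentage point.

-2.486%

Cumulative inflation factor: 1.0752 × 1.0606 × 1.070 × 1.026 × 1.056 × 1.0052 × 1.008 ≈ 1.33952.
Nominal growth factor: 1.30622. Real growth factor = 1.30622 / 1.33952 ≈ 0.97514.
Total real return ≈ -2.4859%.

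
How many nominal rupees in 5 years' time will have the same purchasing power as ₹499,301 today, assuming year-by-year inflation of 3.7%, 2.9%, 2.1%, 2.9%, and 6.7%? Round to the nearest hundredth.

Cumulative price-level factor: 1.037 × 1.029 × 1.021 × 1.029 × 1.067 ≈ 1.1961886228.
The nominal amount required is ₹499,301 scaled up by that factor.

₹597,258.18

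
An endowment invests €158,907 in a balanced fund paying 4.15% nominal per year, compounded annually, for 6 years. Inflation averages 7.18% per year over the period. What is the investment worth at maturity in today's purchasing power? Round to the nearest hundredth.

€133,787.69

Nominal value at maturity: €158,907 × (1 + 4.15%)^6 ≈ €202,814.35.
Price-level factor over 6 years: (1 + 7.18%)^6 ≈ 1.5159417583.
Dividing the nominal maturity value by the price-level factor gives the value in today's money.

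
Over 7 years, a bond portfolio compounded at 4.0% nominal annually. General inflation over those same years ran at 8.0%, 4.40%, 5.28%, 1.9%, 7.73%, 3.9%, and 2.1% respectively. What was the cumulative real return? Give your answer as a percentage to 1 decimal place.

-4.8%

Cumulative inflation factor: 1.080 × 1.0440 × 1.0528 × 1.019 × 1.0773 × 1.039 × 1.021 ≈ 1.38236.
Nominal growth factor: 1.31593. Real growth factor = 1.31593 / 1.38236 ≈ 0.95194.
Total real return ≈ -4.8057%.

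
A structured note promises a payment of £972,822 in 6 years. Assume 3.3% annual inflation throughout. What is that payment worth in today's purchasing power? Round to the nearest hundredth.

£800,629.25

Price-level factor over 6 years: (1 + 3.3%)^6 ≈ 1.2150717649.
Purchasing power today: £972,822 divided by that factor.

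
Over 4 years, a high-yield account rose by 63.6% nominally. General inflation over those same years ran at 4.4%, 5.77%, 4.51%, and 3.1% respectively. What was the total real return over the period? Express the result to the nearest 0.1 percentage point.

Cumulative inflation factor: 1.044 × 1.0577 × 1.0451 × 1.031 ≈ 1.18982.
Nominal growth factor: 1.63600. Real growth factor = 1.63600 / 1.18982 ≈ 1.37500.
Total real return ≈ 37.5003%.

37.5%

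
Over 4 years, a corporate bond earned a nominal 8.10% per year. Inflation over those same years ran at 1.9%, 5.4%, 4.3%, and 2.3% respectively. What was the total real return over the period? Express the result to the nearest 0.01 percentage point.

19.16%

Cumulative inflation factor: 1.019 × 1.054 × 1.043 × 1.023 ≈ 1.14597.
Nominal growth factor: 1.36553. Real growth factor = 1.36553 / 1.14597 ≈ 1.19159.
Total real return ≈ 19.1593%.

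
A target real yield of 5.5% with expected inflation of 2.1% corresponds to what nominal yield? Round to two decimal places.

7.72%

By the Fisher equation, 1 + r_nom = (1 + 5.5%)(1 + 2.1%) = 1.055 × 1.021 = 1.077155.
So r_nom = 7.7155%.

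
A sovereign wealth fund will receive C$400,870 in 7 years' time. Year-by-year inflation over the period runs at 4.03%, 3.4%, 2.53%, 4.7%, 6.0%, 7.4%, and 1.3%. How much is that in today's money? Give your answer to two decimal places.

C$301,028.20

Price-level factor over 7 years: 1.0403 × 1.034 × 1.0253 × 1.047 × 1.060 × 1.074 × 1.013 ≈ 1.3316692404.
Purchasing power today: C$400,870 divided by that factor.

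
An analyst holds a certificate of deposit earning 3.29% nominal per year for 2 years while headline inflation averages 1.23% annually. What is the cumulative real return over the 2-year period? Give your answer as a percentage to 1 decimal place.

The annual real rate is (1+3.29%)/(1+1.23%) − 1 = 2.0350%.
Compounded over 2 years: (1 + 0.020350)^2 − 1 ≈ 0.04111.

4.1%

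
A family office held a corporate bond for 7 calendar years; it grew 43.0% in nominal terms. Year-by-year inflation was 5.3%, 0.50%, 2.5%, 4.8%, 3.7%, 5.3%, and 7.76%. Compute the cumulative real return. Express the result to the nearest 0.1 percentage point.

Cumulative inflation factor: 1.053 × 1.0050 × 1.025 × 1.048 × 1.037 × 1.053 × 1.0776 ≈ 1.33766.
Nominal growth factor: 1.43000. Real growth factor = 1.43000 / 1.33766 ≈ 1.06903.
Total real return ≈ 6.9035%.

6.9%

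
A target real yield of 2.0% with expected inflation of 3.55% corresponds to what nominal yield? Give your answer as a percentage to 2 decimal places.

5.62%

By the Fisher equation, 1 + r_nom = (1 + 2.0%)(1 + 3.55%) = 1.020 × 1.0355 = 1.05621.
So r_nom = 5.621%.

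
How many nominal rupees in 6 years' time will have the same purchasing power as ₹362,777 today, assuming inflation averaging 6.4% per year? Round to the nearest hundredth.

₹526,368.04

Cumulative price-level factor: (1+6.4%)^6 ≈ 1.4509410494.
Multiplying ₹362,777 by the price-level factor gives the future nominal sum.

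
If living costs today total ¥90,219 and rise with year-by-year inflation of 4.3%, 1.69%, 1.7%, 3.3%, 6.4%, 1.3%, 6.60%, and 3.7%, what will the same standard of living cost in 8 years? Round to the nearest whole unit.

Cumulative price-level factor: 1.043 × 1.0169 × 1.017 × 1.033 × 1.064 × 1.013 × 1.0660 × 1.037 ≈ 1.3276110687.
Multiplying ¥90,219 by the price-level factor gives the future nominal sum.

¥119,776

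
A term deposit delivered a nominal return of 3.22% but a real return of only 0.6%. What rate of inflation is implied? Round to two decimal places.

From (1+r_nom) = (1+r_real)(1+π), we get 1+π = (1 + 3.22%)/(1 + 0.6%) = 1.0322/1.006 ≈ 1.02604.
So π ≈ 2.6044%.

2.60%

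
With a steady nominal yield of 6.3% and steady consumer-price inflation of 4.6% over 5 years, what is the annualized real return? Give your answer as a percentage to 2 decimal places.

With constant rates the annual real return is the same each year: (1+6.3%)/(1+4.6%) − 1 = 0.01625.

1.63%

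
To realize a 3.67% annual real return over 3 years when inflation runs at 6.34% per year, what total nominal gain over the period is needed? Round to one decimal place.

34.0%

Required annual nominal rate: (1+3.67%)(1+6.34%) − 1 = 10.242678%.
Cumulative over 3 years: (1 + 0.10242678)^3 − 1 ≈ 0.33983.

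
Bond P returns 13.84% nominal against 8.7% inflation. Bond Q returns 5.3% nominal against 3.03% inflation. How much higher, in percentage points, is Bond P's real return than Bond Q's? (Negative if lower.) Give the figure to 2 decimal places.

2.53

Bond P real return: 1.1384/1.087 − 1 = 4.729%.
Bond Q real return: 1.053/1.0303 − 1 = 2.203%.
Difference: 4.729 − 2.203 = 2.526 pp.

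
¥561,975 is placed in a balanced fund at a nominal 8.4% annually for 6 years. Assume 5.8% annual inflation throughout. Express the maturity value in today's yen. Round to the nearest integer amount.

¥650,098

Nominal value at maturity: ¥561,975 × (1 + 8.4%)^6 ≈ ¥911,786.
Price-level factor over 6 years: (1 + 5.8%)^6 ≈ 1.4025359636.
Dividing the nominal maturity value by the price-level factor gives the value in today's money.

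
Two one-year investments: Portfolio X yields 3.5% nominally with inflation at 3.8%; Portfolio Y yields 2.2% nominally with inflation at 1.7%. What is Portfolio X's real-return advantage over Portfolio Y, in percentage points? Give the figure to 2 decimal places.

-0.78

Portfolio X real return: 1.035/1.038 − 1 = -0.289%.
Portfolio Y real return: 1.022/1.017 − 1 = 0.492%.
Difference: -0.289 − 0.492 = -0.781 pp.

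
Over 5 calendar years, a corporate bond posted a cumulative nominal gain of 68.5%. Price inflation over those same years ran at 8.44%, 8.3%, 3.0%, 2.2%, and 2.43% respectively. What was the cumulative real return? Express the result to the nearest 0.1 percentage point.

Cumulative inflation factor: 1.0844 × 1.083 × 1.030 × 1.022 × 1.0243 ≈ 1.26629.
Nominal growth factor: 1.68500. Real growth factor = 1.68500 / 1.26629 ≈ 1.33066.
Total real return ≈ 33.0659%.

33.1%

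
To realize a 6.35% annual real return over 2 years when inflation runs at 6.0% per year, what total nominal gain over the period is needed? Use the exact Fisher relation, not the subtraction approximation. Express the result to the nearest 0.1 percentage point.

27.1%

Required annual nominal rate: (1+6.35%)(1+6.0%) − 1 = 12.731%.
Cumulative over 2 years: (1 + 0.12731)^2 − 1 ≈ 0.27083.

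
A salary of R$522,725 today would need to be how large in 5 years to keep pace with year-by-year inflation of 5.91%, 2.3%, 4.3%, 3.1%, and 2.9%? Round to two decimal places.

R$626,677.67

Cumulative price-level factor: 1.0591 × 1.023 × 1.043 × 1.031 × 1.029 ≈ 1.1988668461.
Multiplying R$522,725 by the price-level factor gives the future nominal sum.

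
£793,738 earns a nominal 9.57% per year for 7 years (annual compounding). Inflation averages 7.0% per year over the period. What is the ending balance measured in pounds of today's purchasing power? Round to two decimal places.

£937,200.17

Nominal value at maturity: £793,738 × (1 + 9.57%)^7 ≈ £1,504,938.68.
Price-level factor over 7 years: (1 + 7.0%)^7 ≈ 1.6057814765.
The maturity value deflated by that factor is the answer in today's purchasing power.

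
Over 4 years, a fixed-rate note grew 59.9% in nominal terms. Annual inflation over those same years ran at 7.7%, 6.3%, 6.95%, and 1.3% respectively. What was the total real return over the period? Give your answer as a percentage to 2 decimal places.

Cumulative inflation factor: 1.077 × 1.063 × 1.0695 × 1.013 ≈ 1.24034.
Nominal growth factor: 1.59900. Real growth factor = 1.59900 / 1.24034 ≈ 1.28917.
Total real return ≈ 28.9167%.

28.92%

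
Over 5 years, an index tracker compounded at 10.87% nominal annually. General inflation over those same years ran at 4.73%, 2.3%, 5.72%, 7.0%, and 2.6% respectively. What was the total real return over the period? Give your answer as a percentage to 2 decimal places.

34.72%

Cumulative inflation factor: 1.0473 × 1.023 × 1.0572 × 1.070 × 1.026 ≈ 1.24347.
Nominal growth factor: 1.67521. Real growth factor = 1.67521 / 1.24347 ≈ 1.34721.
Total real return ≈ 34.7210%.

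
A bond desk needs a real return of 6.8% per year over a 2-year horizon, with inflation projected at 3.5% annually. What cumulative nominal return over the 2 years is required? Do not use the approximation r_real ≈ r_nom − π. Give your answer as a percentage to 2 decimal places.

Required annual nominal rate: (1+6.8%)(1+3.5%) − 1 = 10.538%.
Cumulative over 2 years: (1 + 0.10538)^2 − 1 ≈ 0.22186.

22.19%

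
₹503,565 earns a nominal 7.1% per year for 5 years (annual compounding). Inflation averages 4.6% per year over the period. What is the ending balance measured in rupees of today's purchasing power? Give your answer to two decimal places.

₹566,688.59

Nominal value at maturity: ₹503,565 × (1 + 7.1%)^5 ≈ ₹709,582.49.
Price-level factor over 5 years: (1 + 4.6%)^5 ≈ 1.2521559532.
Dividing the nominal maturity value by the price-level factor gives the value in today's money.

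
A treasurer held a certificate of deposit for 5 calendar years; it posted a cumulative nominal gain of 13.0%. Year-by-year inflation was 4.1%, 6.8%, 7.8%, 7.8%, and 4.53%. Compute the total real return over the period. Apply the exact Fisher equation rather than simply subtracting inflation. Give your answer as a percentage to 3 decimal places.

Cumulative inflation factor: 1.041 × 1.068 × 1.078 × 1.078 × 1.0453 ≈ 1.35052.
Nominal growth factor: 1.13000. Real growth factor = 1.13000 / 1.35052 ≈ 0.83672.
Total real return ≈ -16.3284%.

-16.328%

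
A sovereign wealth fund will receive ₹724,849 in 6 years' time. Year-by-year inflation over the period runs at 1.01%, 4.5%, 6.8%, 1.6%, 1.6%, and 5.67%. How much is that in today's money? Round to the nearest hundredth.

₹589,462.94

Price-level factor over 6 years: 1.0101 × 1.045 × 1.068 × 1.016 × 1.016 × 1.0567 ≈ 1.2296769647.
Purchasing power today: ₹724,849 divided by that factor.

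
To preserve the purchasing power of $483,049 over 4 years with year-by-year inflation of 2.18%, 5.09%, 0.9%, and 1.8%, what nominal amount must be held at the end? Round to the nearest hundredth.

Cumulative price-level factor: 1.0218 × 1.0509 × 1.009 × 1.018 ≈ 1.1029764369.
Multiplying $483,049 by the price-level factor gives the future nominal sum.

$532,791.66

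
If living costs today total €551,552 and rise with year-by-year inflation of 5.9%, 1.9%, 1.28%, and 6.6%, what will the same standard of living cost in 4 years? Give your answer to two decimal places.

Cumulative price-level factor: 1.059 × 1.019 × 1.0128 × 1.066 ≈ 1.1650673762.
Multiplying €551,552 by the price-level factor gives the future nominal sum.

€642,595.24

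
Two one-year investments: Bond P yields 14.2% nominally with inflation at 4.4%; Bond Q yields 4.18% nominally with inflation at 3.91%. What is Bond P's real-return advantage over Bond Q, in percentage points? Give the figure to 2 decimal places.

Bond P real return: 1.142/1.044 − 1 = 9.387%.
Bond Q real return: 1.0418/1.0391 − 1 = 0.260%.
Difference: 9.387 − 0.260 = 9.127 pp.

9.13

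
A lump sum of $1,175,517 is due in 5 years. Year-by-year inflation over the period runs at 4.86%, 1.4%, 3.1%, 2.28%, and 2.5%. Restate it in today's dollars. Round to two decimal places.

$1,022,840.36

Price-level factor over 5 years: 1.0486 × 1.014 × 1.031 × 1.0228 × 1.025 ≈ 1.1492673224.
Purchasing power today: $1,175,517 divided by that factor.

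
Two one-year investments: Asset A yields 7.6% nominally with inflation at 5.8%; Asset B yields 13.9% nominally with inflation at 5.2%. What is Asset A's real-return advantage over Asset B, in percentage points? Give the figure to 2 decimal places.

-6.57

Asset A real return: 1.076/1.058 − 1 = 1.701%.
Asset B real return: 1.139/1.052 − 1 = 8.270%.
Difference: 1.701 − 8.270 = -6.569 pp.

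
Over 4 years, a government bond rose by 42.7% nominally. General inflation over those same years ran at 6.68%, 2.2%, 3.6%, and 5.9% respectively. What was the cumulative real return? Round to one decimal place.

Cumulative inflation factor: 1.0668 × 1.022 × 1.036 × 1.059 ≈ 1.19616.
Nominal growth factor: 1.42700. Real growth factor = 1.42700 / 1.19616 ≈ 1.19298.
Total real return ≈ 19.2983%.

19.3%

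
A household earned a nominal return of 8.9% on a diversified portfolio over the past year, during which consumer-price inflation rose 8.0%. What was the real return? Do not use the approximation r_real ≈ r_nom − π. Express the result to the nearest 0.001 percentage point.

Real return via the Fisher equation: (1 + 8.9%)/(1 + 8.0%) − 1 = 1.089/1.080 − 1 ≈ 0.00833.

0.833%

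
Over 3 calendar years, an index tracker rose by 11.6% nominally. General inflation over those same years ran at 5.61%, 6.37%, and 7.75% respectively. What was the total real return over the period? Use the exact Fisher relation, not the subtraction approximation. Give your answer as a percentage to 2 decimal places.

-7.80%

Cumulative inflation factor: 1.0561 × 1.0637 × 1.0775 ≈ 1.21044.
Nominal growth factor: 1.11600. Real growth factor = 1.11600 / 1.21044 ≈ 0.92198.
Total real return ≈ -7.8017%.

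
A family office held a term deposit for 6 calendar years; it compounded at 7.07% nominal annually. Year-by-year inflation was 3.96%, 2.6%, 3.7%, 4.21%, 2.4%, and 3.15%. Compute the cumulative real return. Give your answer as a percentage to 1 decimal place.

Cumulative inflation factor: 1.0396 × 1.026 × 1.037 × 1.0421 × 1.024 × 1.0315 ≈ 1.21751.
Nominal growth factor: 1.50663. Real growth factor = 1.50663 / 1.21751 ≈ 1.23747.
Total real return ≈ 23.7473%.

23.7%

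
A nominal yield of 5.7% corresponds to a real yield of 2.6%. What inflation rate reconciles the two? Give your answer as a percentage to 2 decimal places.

3.02%

From (1+r_nom) = (1+r_real)(1+π), we get 1+π = (1 + 5.7%)/(1 + 2.6%) = 1.057/1.026 ≈ 1.03021.
So π ≈ 3.0214%.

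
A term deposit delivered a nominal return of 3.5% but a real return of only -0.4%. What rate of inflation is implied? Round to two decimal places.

From (1+r_nom) = (1+r_real)(1+π), we get 1+π = (1 + 3.5%)/(1 − 0.4%) = 1.035/0.996 ≈ 1.03916.
So π ≈ 3.9157%.

3.92%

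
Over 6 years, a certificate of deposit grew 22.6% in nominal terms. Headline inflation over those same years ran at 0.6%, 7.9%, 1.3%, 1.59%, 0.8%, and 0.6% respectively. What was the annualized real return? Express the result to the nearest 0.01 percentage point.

1.33%

Cumulative inflation factor: 1.006 × 1.079 × 1.013 × 1.0159 × 1.008 × 1.006 ≈ 1.13276.
Nominal growth factor: 1.22600. Real growth factor = 1.22600 / 1.13276 ≈ 1.08231.
Annualized: 1.08231^(1/6) − 1 ≈ 0.01327.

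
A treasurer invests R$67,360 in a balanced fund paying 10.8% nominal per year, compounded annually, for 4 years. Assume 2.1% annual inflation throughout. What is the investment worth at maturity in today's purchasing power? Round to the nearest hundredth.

R$93,423.93

Nominal value at maturity: R$67,360 × (1 + 10.8%)^4 ≈ R$101,522.22.
Price-level factor over 4 years: (1 + 2.1%)^4 ≈ 1.0866832385.
The maturity value deflated by that factor is the answer in today's purchasing power.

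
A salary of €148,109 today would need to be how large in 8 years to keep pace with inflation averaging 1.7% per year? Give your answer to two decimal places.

€169,491.95

Cumulative price-level factor: (1+1.7%)^8 ≈ 1.1443730547.
The nominal amount required is €148,109 scaled up by that factor.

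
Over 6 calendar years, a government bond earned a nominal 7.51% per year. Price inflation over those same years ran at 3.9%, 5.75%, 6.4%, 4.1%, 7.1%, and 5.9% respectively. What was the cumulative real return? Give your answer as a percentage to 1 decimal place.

11.9%

Cumulative inflation factor: 1.039 × 1.0575 × 1.064 × 1.041 × 1.071 × 1.059 ≈ 1.38030.
Nominal growth factor: 1.54416. Real growth factor = 1.54416 / 1.38030 ≈ 1.11871.
Total real return ≈ 11.8715%.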